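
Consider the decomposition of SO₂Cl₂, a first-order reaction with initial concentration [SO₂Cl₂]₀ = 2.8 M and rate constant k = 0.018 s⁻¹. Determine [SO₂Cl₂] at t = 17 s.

2.062 M

Step 1: For a first-order reaction: [SO₂Cl₂] = [SO₂Cl₂]₀ × e^(-kt)
Step 2: [SO₂Cl₂] = 2.8 × e^(-0.018 × 17)
Step 3: [SO₂Cl₂] = 2.8 × e^(-0.306)
Step 4: [SO₂Cl₂] = 2.8 × 0.736387 = 2.062 M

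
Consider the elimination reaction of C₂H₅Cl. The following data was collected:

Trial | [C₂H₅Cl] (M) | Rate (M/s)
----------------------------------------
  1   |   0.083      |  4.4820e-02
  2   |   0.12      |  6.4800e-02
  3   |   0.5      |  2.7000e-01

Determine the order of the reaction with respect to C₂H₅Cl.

first order (1)

Step 1: Compare trials to find order n where rate₂/rate₁ = ([C₂H₅Cl]₂/[C₂H₅Cl]₁)^n
Step 2: rate₂/rate₁ = 6.4800e-02/4.4820e-02 = 1.446
Step 3: [C₂H₅Cl]₂/[C₂H₅Cl]₁ = 0.12/0.083 = 1.446
Step 4: n = ln(1.446)/ln(1.446) = 1.00 ≈ 1
Step 5: The reaction is first order in C₂H₅Cl.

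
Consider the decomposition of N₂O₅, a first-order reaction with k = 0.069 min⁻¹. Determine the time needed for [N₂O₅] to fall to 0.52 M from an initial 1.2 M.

12.12 min

Step 1: For first-order: t = ln([N₂O₅]₀/[N₂O₅])/k
Step 2: t = ln(1.2/0.52)/0.069
Step 3: t = ln(2.308)/0.069
Step 4: t = 0.8362/0.069 = 12.12 min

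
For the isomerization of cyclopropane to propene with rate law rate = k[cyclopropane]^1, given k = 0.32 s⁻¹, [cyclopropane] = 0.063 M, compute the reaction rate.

0.02016 M/s

Step 1: Identify the rate law: rate = k[cyclopropane]^1
Step 2: Substitute values: rate = 0.32 × (0.063)^1
Step 3: Calculate: rate = 0.32 × 0.063 = 0.02016 M/s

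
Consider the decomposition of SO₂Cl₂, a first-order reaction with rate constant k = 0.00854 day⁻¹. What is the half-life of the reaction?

81.16 day

Step 1: For a first-order reaction, t₁/₂ = ln(2)/k
Step 2: t₁/₂ = ln(2)/0.00854
Step 3: t₁/₂ = 0.6931/0.00854 = 81.16 day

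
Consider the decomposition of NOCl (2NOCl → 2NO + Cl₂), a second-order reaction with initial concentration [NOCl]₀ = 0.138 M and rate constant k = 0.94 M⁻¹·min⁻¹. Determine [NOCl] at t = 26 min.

0.03156 M

Step 1: For a second-order reaction: 1/[NOCl] = 1/[NOCl]₀ + kt
Step 2: 1/[NOCl] = 1/0.138 + 0.94 × 26
Step 3: 1/[NOCl] = 7.246 + 24.44 = 31.69
Step 4: [NOCl] = 1/31.69 = 0.03156 M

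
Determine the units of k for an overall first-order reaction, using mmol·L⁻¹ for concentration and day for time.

day⁻¹

Step 1: For overall order n, rate = k × (concentration)^n.
Step 2: Rate has units mmol·L⁻¹·day⁻¹; concentration term has units (mmol·L⁻¹)^1.
Step 3: k = rate / (concentration)^n, so units of k = (mmol·L⁻¹)^(1-1)·day⁻¹ = day⁻¹.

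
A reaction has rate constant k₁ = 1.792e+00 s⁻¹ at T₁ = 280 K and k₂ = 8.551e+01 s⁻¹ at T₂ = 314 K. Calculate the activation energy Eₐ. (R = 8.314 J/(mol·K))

83.1 kJ/mol

Step 1: Use the two-temperature Arrhenius form: ln(k₂/k₁) = -Eₐ/R × (1/T₂ - 1/T₁)
Step 2: ln(k₂/k₁) = ln(8.551e+01/1.792e+00) = ln(47.7176) = 3.8653
Step 3: 1/T₂ - 1/T₁ = 1/314 - 1/280 = -3.867152e-04 K⁻¹
Step 4: Eₐ = -R × ln(k₂/k₁) / (1/T₂ - 1/T₁) = -8.314 × 3.8653 / -3.867152e-04
Step 5: Eₐ = 8.3100e+04 J/mol = 83.1 kJ/mol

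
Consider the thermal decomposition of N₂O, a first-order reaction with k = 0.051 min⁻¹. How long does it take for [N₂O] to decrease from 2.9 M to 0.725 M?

27.18 min

Step 1: For first-order: t = ln([N₂O]₀/[N₂O])/k
Step 2: t = ln(2.9/0.725)/0.051
Step 3: t = ln(4)/0.051
Step 4: t = 1.386/0.051 = 27.18 min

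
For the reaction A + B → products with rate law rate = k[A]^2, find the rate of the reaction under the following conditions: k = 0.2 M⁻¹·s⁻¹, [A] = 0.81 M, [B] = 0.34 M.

0.1312 M/s

Step 1: The rate law is rate = k[A]^2
Step 2: Note that the rate does not depend on [B] (zero order in B).
Step 3: rate = 0.2 × (0.81)^2 = 0.13122 M/s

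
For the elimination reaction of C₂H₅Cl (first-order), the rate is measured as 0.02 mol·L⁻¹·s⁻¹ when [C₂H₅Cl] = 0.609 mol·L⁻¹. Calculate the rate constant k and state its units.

0.03284 s⁻¹

Step 1: rate = k[C₂H₅Cl]^1, so k = rate / [C₂H₅Cl]^1.
Step 2: k = 0.02 / (0.609)^1 = 0.02 / 0.609.
Step 3: k = 0.03284 s⁻¹.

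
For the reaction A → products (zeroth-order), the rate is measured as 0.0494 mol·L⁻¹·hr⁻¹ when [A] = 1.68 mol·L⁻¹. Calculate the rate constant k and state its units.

0.0494 mol·L⁻¹·hr⁻¹

Step 1: For a zeroth-order reaction, rate = k (independent of concentration).
Step 2: k = rate = 0.0494 mol·L⁻¹·hr⁻¹.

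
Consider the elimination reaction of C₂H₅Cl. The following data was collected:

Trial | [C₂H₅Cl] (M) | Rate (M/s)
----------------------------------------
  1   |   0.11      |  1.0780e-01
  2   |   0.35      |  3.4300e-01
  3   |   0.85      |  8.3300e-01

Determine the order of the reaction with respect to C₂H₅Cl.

first order (1)

Step 1: Compare trials to find order n where rate₂/rate₁ = ([C₂H₅Cl]₂/[C₂H₅Cl]₁)^n
Step 2: rate₂/rate₁ = 3.4300e-01/1.0780e-01 = 3.182
Step 3: [C₂H₅Cl]₂/[C₂H₅Cl]₁ = 0.35/0.11 = 3.182
Step 4: n = ln(3.182)/ln(3.182) = 1.00 ≈ 1
Step 5: The reaction is first order in C₂H₅Cl.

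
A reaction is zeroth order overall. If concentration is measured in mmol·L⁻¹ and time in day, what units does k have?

mmol·L⁻¹·day⁻¹

Step 1: For overall order n, rate = k × (concentration)^n.
Step 2: Rate has units mmol·L⁻¹·day⁻¹; concentration term has units (mmol·L⁻¹)^0.
Step 3: k = rate / (concentration)^n, so units of k = (mmol·L⁻¹)^(1-0)·day⁻¹ = mmol·L⁻¹·day⁻¹.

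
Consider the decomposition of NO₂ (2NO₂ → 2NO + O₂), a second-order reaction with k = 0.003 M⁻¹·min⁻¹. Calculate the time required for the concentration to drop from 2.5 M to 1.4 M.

104.8 min

Step 1: For second-order: t = (1/[NO₂] - 1/[NO₂]₀)/k
Step 2: t = (1/1.4 - 1/2.5)/0.003
Step 3: t = (0.7143 - 0.4)/0.003
Step 4: t = 0.3143/0.003 = 104.8 min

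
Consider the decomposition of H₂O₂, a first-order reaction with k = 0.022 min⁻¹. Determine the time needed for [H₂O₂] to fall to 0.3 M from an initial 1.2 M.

63.01 min

Step 1: For first-order: t = ln([H₂O₂]₀/[H₂O₂])/k
Step 2: t = ln(1.2/0.3)/0.022
Step 3: t = ln(4)/0.022
Step 4: t = 1.386/0.022 = 63.01 min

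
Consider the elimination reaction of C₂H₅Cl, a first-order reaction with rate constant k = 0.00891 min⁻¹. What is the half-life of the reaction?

77.79 min

Step 1: For a first-order reaction, t₁/₂ = ln(2)/k
Step 2: t₁/₂ = ln(2)/0.00891
Step 3: t₁/₂ = 0.6931/0.00891 = 77.79 min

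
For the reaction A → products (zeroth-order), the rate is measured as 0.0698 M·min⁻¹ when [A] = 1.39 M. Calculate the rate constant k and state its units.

0.0698 M·min⁻¹

Step 1: For a zeroth-order reaction, rate = k (independent of concentration).
Step 2: k = rate = 0.0698 M·min⁻¹.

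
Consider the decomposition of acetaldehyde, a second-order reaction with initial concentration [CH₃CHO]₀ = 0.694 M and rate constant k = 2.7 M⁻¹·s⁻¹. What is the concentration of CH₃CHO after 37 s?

0.009868 M

Step 1: For a second-order reaction: 1/[CH₃CHO] = 1/[CH₃CHO]₀ + kt
Step 2: 1/[CH₃CHO] = 1/0.694 + 2.7 × 37
Step 3: 1/[CH₃CHO] = 1.441 + 99.9 = 101.3
Step 4: [CH₃CHO] = 1/101.3 = 0.009868 M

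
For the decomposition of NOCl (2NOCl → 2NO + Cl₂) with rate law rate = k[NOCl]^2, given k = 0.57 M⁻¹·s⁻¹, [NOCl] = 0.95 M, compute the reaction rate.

0.5144 M/s

Step 1: Identify the rate law: rate = k[NOCl]^2
Step 2: Substitute values: rate = 0.57 × (0.95)^2
Step 3: Calculate: rate = 0.57 × 0.9025 = 0.514425 M/s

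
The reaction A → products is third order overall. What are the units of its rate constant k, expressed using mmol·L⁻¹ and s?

(mmol·L⁻¹)⁻²·s⁻¹

Step 1: For overall order n, rate = k × (concentration)^n.
Step 2: Rate has units mmol·L⁻¹·s⁻¹; concentration term has units (mmol·L⁻¹)^3.
Step 3: k = rate / (concentration)^n, so units of k = (mmol·L⁻¹)^(1-3)·s⁻¹ = (mmol·L⁻¹)⁻²·s⁻¹.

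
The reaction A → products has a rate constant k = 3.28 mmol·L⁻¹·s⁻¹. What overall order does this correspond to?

zeroth order (0)

Step 1: The units of k for an nth-order reaction are (concentration)^(1-n)·(time)⁻¹.
Step 2: Here k has units mmol·L⁻¹·s⁻¹, so the concentration exponent is 1.
Step 3: 1 - n = 1 ⇒ n = 0. The reaction is zeroth order.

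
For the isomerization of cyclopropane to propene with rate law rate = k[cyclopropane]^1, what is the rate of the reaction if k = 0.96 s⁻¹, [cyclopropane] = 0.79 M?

0.7584 M/s

Step 1: Identify the rate law: rate = k[cyclopropane]^1
Step 2: Substitute values: rate = 0.96 × (0.79)^1
Step 3: Calculate: rate = 0.96 × 0.79 = 0.7584 M/s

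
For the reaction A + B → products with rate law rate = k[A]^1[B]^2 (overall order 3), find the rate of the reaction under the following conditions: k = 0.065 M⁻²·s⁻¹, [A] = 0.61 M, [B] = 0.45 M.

0.008029 M/s

Step 1: The rate law is rate = k[A]^1[B]^2, overall order = 1+2 = 3
Step 2: Substitute values: rate = 0.065 × (0.61)^1 × (0.45)^2
Step 3: rate = 0.065 × 0.61 × 0.2025 = 0.00802912 M/s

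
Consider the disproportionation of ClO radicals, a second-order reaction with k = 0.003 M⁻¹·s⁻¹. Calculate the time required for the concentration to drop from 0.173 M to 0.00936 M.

3.369e+04 s

Step 1: For second-order: t = (1/[ClO] - 1/[ClO]₀)/k
Step 2: t = (1/0.00936 - 1/0.173)/0.003
Step 3: t = (106.8 - 5.78)/0.003
Step 4: t = 101.1/0.003 = 3.369e+04 s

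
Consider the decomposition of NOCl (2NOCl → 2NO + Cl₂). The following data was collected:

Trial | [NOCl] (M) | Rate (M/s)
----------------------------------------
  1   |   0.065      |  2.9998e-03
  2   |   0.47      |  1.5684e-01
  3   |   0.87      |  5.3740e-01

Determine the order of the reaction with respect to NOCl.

second order (2)

Step 1: Compare trials to find order n where rate₂/rate₁ = ([NOCl]₂/[NOCl]₁)^n
Step 2: rate₂/rate₁ = 1.5684e-01/2.9998e-03 = 52.28
Step 3: [NOCl]₂/[NOCl]₁ = 0.47/0.065 = 7.231
Step 4: n = ln(52.28)/ln(7.231) = 2.00 ≈ 2
Step 5: The reaction is second order in NOCl.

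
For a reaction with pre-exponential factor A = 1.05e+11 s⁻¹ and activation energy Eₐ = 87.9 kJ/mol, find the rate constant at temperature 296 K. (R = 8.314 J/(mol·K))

3.23e-05 s⁻¹

Step 1: Use the Arrhenius equation: k = A × exp(-Eₐ/RT)
Step 2: Convert Eₐ to J/mol: 87.9 kJ/mol = 87900 J/mol
Step 3: Calculate the exponent: -Eₐ/(RT) = -87900/(8.314 × 296) = -35.71800
Step 4: k = 1.05e+11 × exp(-35.71800)
Step 5: k = 1.05e+11 × 3.07517e-16 = 3.2289e-05 s⁻¹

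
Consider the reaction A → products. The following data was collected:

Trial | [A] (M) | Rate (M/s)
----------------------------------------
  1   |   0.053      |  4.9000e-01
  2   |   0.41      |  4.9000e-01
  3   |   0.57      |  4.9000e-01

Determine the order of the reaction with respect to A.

zeroth order (0)

Step 1: Compare trials - when concentration changes, rate stays constant.
Step 2: rate₂/rate₁ = 4.9000e-01/4.9000e-01 = 1
Step 3: [A]₂/[A]₁ = 0.41/0.053 = 7.736
Step 4: Since rate ratio ≈ (conc ratio)^0, the reaction is zeroth order.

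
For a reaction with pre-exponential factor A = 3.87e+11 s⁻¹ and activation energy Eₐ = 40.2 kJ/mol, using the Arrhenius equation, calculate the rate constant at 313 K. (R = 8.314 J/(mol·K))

7.56e+04 s⁻¹

Step 1: Use the Arrhenius equation: k = A × exp(-Eₐ/RT)
Step 2: Convert Eₐ to J/mol: 40.2 kJ/mol = 40200 J/mol
Step 3: Calculate the exponent: -Eₐ/(RT) = -40200/(8.314 × 313) = -15.44798
Step 4: k = 3.87e+11 × exp(-15.44798)
Step 5: k = 3.87e+11 × 1.95446e-07 = 7.5638e+04 s⁻¹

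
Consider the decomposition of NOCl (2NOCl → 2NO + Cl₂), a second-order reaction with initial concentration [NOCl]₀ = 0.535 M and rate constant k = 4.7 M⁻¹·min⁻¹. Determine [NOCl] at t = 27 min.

0.007766 M

Step 1: For a second-order reaction: 1/[NOCl] = 1/[NOCl]₀ + kt
Step 2: 1/[NOCl] = 1/0.535 + 4.7 × 27
Step 3: 1/[NOCl] = 1.869 + 126.9 = 128.8
Step 4: [NOCl] = 1/128.8 = 0.007766 M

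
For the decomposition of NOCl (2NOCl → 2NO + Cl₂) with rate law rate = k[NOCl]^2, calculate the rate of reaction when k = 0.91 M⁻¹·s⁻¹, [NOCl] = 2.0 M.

3.64 M/s

Step 1: Identify the rate law: rate = k[NOCl]^2
Step 2: Substitute values: rate = 0.91 × (2.0)^2
Step 3: Calculate: rate = 0.91 × 4 = 3.64 M/s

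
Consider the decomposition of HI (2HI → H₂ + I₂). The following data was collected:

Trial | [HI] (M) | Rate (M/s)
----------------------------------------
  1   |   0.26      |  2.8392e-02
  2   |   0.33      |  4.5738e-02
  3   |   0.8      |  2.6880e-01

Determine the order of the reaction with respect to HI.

second order (2)

Step 1: Compare trials to find order n where rate₂/rate₁ = ([HI]₂/[HI]₁)^n
Step 2: rate₂/rate₁ = 4.5738e-02/2.8392e-02 = 1.611
Step 3: [HI]₂/[HI]₁ = 0.33/0.26 = 1.269
Step 4: n = ln(1.611)/ln(1.269) = 2.00 ≈ 2
Step 5: The reaction is second order in HI.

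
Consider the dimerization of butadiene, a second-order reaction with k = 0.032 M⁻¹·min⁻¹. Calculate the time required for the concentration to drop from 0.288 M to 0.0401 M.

670.8 min

Step 1: For second-order: t = (1/[C₄H₆] - 1/[C₄H₆]₀)/k
Step 2: t = (1/0.0401 - 1/0.288)/0.032
Step 3: t = (24.94 - 3.472)/0.032
Step 4: t = 21.47/0.032 = 670.8 min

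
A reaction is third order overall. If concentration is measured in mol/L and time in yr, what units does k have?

(mol/L)⁻²·yr⁻¹

Step 1: For overall order n, rate = k × (concentration)^n.
Step 2: Rate has units mol/L·yr⁻¹; concentration term has units (mol/L)^3.
Step 3: k = rate / (concentration)^n, so units of k = (mol/L)^(1-3)·yr⁻¹ = (mol/L)⁻²·yr⁻¹.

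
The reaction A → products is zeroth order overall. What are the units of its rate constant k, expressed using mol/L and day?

mol/L·day⁻¹

Step 1: For overall order n, rate = k × (concentration)^n.
Step 2: Rate has units mol/L·day⁻¹; concentration term has units (mol/L)^0.
Step 3: k = rate / (concentration)^n, so units of k = (mol/L)^(1-0)·day⁻¹ = mol/L·day⁻¹.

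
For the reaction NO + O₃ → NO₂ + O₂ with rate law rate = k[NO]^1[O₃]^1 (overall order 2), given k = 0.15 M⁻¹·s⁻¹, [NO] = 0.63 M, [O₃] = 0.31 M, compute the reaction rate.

0.0293 M/s

Step 1: The rate law is rate = k[NO]^1[O₃]^1, overall order = 1+1 = 2
Step 2: Substitute values: rate = 0.15 × (0.63)^1 × (0.31)^1
Step 3: rate = 0.15 × 0.63 × 0.31 = 0.029295 M/s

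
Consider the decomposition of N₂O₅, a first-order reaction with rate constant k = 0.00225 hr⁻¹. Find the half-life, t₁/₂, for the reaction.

308.1 hr

Step 1: For a first-order reaction, t₁/₂ = ln(2)/k
Step 2: t₁/₂ = ln(2)/0.00225
Step 3: t₁/₂ = 0.6931/0.00225 = 308.1 hr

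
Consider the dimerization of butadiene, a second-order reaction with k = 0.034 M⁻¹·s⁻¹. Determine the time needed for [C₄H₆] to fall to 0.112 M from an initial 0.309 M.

167.4 s

Step 1: For second-order: t = (1/[C₄H₆] - 1/[C₄H₆]₀)/k
Step 2: t = (1/0.112 - 1/0.309)/0.034
Step 3: t = (8.929 - 3.236)/0.034
Step 4: t = 5.692/0.034 = 167.4 s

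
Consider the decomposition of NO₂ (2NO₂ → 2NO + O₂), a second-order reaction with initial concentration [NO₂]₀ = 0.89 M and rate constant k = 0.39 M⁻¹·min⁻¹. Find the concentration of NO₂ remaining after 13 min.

0.1615 M

Step 1: For a second-order reaction: 1/[NO₂] = 1/[NO₂]₀ + kt
Step 2: 1/[NO₂] = 1/0.89 + 0.39 × 13
Step 3: 1/[NO₂] = 1.124 + 5.07 = 6.194
Step 4: [NO₂] = 1/6.194 = 0.1615 M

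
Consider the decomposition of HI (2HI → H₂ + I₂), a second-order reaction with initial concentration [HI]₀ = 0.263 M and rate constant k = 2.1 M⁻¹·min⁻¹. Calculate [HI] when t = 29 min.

0.01546 M

Step 1: For a second-order reaction: 1/[HI] = 1/[HI]₀ + kt
Step 2: 1/[HI] = 1/0.263 + 2.1 × 29
Step 3: 1/[HI] = 3.802 + 60.9 = 64.7
Step 4: [HI] = 1/64.7 = 0.01546 M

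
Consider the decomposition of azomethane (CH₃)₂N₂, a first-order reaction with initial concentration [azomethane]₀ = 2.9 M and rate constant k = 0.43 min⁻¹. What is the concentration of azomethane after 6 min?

0.2197 M

Step 1: For a first-order reaction: [azomethane] = [azomethane]₀ × e^(-kt)
Step 2: [azomethane] = 2.9 × e^(-0.43 × 6)
Step 3: [azomethane] = 2.9 × e^(-2.58)
Step 4: [azomethane] = 2.9 × 0.075774 = 0.2197 M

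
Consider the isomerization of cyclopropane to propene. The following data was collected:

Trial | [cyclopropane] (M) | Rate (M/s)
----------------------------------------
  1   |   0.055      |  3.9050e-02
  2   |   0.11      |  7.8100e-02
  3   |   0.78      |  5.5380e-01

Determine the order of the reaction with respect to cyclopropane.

first order (1)

Step 1: Compare trials to find order n where rate₂/rate₁ = ([cyclopropane]₂/[cyclopropane]₁)^n
Step 2: rate₂/rate₁ = 7.8100e-02/3.9050e-02 = 2
Step 3: [cyclopropane]₂/[cyclopropane]₁ = 0.11/0.055 = 2
Step 4: n = ln(2)/ln(2) = 1.00 ≈ 1
Step 5: The reaction is first order in cyclopropane.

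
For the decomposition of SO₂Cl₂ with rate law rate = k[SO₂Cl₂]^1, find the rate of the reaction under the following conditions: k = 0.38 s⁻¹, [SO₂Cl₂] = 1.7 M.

0.646 M/s

Step 1: Identify the rate law: rate = k[SO₂Cl₂]^1
Step 2: Substitute values: rate = 0.38 × (1.7)^1
Step 3: Calculate: rate = 0.38 × 1.7 = 0.646 M/s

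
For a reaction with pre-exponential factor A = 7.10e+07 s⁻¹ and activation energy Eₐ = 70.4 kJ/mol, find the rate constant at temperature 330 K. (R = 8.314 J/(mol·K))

5.10e-04 s⁻¹

Step 1: Use the Arrhenius equation: k = A × exp(-Eₐ/RT)
Step 2: Convert Eₐ to J/mol: 70.4 kJ/mol = 70400 J/mol
Step 3: Calculate the exponent: -Eₐ/(RT) = -70400/(8.314 × 330) = -25.65953
Step 4: k = 7.10e+07 × exp(-25.65953)
Step 5: k = 7.10e+07 × 7.18138e-12 = 5.0988e-04 s⁻¹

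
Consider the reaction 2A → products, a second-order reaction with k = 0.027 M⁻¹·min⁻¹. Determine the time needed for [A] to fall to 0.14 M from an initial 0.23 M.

103.5 min

Step 1: For second-order: t = (1/[A] - 1/[A]₀)/k
Step 2: t = (1/0.14 - 1/0.23)/0.027
Step 3: t = (7.143 - 4.348)/0.027
Step 4: t = 2.795/0.027 = 103.5 min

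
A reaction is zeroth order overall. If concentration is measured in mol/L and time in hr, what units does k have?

mol/L·hr⁻¹

Step 1: For overall order n, rate = k × (concentration)^n.
Step 2: Rate has units mol/L·hr⁻¹; concentration term has units (mol/L)^0.
Step 3: k = rate / (concentration)^n, so units of k = (mol/L)^(1-0)·hr⁻¹ = mol/L·hr⁻¹.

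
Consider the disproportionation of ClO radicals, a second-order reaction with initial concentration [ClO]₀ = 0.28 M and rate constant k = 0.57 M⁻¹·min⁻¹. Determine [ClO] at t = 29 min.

0.04975 M

Step 1: For a second-order reaction: 1/[ClO] = 1/[ClO]₀ + kt
Step 2: 1/[ClO] = 1/0.28 + 0.57 × 29
Step 3: 1/[ClO] = 3.571 + 16.53 = 20.1
Step 4: [ClO] = 1/20.1 = 0.04975 M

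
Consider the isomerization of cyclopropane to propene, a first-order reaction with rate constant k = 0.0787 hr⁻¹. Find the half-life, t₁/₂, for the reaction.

8.807 hr

Step 1: For a first-order reaction, t₁/₂ = ln(2)/k
Step 2: t₁/₂ = ln(2)/0.0787
Step 3: t₁/₂ = 0.6931/0.0787 = 8.807 hr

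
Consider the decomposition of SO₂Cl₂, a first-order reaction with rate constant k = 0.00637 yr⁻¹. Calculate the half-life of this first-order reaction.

108.8 yr

Step 1: For a first-order reaction, t₁/₂ = ln(2)/k
Step 2: t₁/₂ = ln(2)/0.00637
Step 3: t₁/₂ = 0.6931/0.00637 = 108.8 yr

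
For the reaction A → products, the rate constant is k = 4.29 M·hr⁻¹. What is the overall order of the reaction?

zeroth order (0)

Step 1: The units of k for an nth-order reaction are (concentration)^(1-n)·(time)⁻¹.
Step 2: Here k has units M·hr⁻¹, so the concentration exponent is 1.
Step 3: 1 - n = 1 ⇒ n = 0. The reaction is zeroth order.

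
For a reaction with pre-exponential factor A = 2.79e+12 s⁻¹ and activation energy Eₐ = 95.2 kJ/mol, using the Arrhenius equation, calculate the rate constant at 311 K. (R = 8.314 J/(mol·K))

2.85e-04 s⁻¹

Step 1: Use the Arrhenius equation: k = A × exp(-Eₐ/RT)
Step 2: Convert Eₐ to J/mol: 95.2 kJ/mol = 95200 J/mol
Step 3: Calculate the exponent: -Eₐ/(RT) = -95200/(8.314 × 311) = -36.81854
Step 4: k = 2.79e+12 × exp(-36.81854)
Step 5: k = 2.79e+12 × 1.02308e-16 = 2.8544e-04 s⁻¹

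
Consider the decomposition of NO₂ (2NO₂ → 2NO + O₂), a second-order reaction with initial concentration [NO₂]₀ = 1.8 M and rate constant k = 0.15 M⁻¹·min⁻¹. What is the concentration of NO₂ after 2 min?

1.169 M

Step 1: For a second-order reaction: 1/[NO₂] = 1/[NO₂]₀ + kt
Step 2: 1/[NO₂] = 1/1.8 + 0.15 × 2
Step 3: 1/[NO₂] = 0.5556 + 0.3 = 0.8556
Step 4: [NO₂] = 1/0.8556 = 1.169 M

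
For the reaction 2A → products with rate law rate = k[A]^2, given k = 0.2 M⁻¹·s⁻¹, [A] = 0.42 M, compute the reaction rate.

0.03528 M/s

Step 1: Identify the rate law: rate = k[A]^2
Step 2: Substitute values: rate = 0.2 × (0.42)^2
Step 3: Calculate: rate = 0.2 × 0.1764 = 0.03528 M/s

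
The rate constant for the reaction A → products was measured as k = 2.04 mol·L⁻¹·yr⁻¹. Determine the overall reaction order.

zeroth order (0)

Step 1: The units of k for an nth-order reaction are (concentration)^(1-n)·(time)⁻¹.
Step 2: Here k has units mol·L⁻¹·yr⁻¹, so the concentration exponent is 1.
Step 3: 1 - n = 1 ⇒ n = 0. The reaction is zeroth order.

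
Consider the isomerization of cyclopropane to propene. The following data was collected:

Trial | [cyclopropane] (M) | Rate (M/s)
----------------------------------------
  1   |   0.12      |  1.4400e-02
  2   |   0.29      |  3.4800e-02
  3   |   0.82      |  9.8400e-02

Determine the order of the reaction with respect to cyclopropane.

first order (1)

Step 1: Compare trials to find order n where rate₂/rate₁ = ([cyclopropane]₂/[cyclopropane]₁)^n
Step 2: rate₂/rate₁ = 3.4800e-02/1.4400e-02 = 2.417
Step 3: [cyclopropane]₂/[cyclopropane]₁ = 0.29/0.12 = 2.417
Step 4: n = ln(2.417)/ln(2.417) = 1.00 ≈ 1
Step 5: The reaction is first order in cyclopropane.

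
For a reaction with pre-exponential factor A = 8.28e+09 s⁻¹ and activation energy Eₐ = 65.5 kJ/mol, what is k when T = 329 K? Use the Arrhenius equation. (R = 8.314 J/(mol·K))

3.30e-01 s⁻¹

Step 1: Use the Arrhenius equation: k = A × exp(-Eₐ/RT)
Step 2: Convert Eₐ to J/mol: 65.5 kJ/mol = 65500 J/mol
Step 3: Calculate the exponent: -Eₐ/(RT) = -65500/(8.314 × 329) = -23.94613
Step 4: k = 8.28e+09 × exp(-23.94613)
Step 5: k = 8.28e+09 × 3.98408e-11 = 3.2988e-01 s⁻¹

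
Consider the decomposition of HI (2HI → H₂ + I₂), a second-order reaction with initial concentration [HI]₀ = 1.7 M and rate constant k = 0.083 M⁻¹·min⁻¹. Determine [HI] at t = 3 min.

1.194 M

Step 1: For a second-order reaction: 1/[HI] = 1/[HI]₀ + kt
Step 2: 1/[HI] = 1/1.7 + 0.083 × 3
Step 3: 1/[HI] = 0.5882 + 0.249 = 0.8372
Step 4: [HI] = 1/0.8372 = 1.194 M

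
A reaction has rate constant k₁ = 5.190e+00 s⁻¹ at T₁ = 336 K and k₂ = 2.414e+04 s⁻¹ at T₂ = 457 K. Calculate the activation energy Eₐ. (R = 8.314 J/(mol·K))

89.1 kJ/mol

Step 1: Use the two-temperature Arrhenius form: ln(k₂/k₁) = -Eₐ/R × (1/T₂ - 1/T₁)
Step 2: ln(k₂/k₁) = ln(2.414e+04/5.190e+00) = ln(4651.25) = 8.44489
Step 3: 1/T₂ - 1/T₁ = 1/457 - 1/336 = -7.880067e-04 K⁻¹
Step 4: Eₐ = -R × ln(k₂/k₁) / (1/T₂ - 1/T₁) = -8.314 × 8.44489 / -7.880067e-04
Step 5: Eₐ = 8.9099e+04 J/mol = 89.1 kJ/mol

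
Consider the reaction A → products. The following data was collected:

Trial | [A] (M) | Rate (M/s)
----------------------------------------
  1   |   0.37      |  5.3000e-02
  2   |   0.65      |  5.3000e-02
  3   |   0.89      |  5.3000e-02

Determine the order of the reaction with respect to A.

zeroth order (0)

Step 1: Compare trials - when concentration changes, rate stays constant.
Step 2: rate₂/rate₁ = 5.3000e-02/5.3000e-02 = 1
Step 3: [A]₂/[A]₁ = 0.65/0.37 = 1.757
Step 4: Since rate ratio ≈ (conc ratio)^0, the reaction is zeroth order.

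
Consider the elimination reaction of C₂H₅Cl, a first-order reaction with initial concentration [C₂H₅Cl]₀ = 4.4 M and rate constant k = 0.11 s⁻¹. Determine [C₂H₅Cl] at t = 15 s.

0.845 M

Step 1: For a first-order reaction: [C₂H₅Cl] = [C₂H₅Cl]₀ × e^(-kt)
Step 2: [C₂H₅Cl] = 4.4 × e^(-0.11 × 15)
Step 3: [C₂H₅Cl] = 4.4 × e^(-1.65)
Step 4: [C₂H₅Cl] = 4.4 × 0.19205 = 0.845 M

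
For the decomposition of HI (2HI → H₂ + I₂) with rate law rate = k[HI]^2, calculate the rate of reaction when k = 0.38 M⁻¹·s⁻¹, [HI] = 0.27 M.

0.0277 M/s

Step 1: Identify the rate law: rate = k[HI]^2
Step 2: Substitute values: rate = 0.38 × (0.27)^2
Step 3: Calculate: rate = 0.38 × 0.0729 = 0.027702 M/s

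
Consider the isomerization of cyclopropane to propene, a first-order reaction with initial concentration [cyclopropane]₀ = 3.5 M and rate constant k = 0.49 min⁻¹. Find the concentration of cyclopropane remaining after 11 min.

0.01597 M

Step 1: For a first-order reaction: [cyclopropane] = [cyclopropane]₀ × e^(-kt)
Step 2: [cyclopropane] = 3.5 × e^(-0.49 × 11)
Step 3: [cyclopropane] = 3.5 × e^(-5.39)
Step 4: [cyclopropane] = 3.5 × 0.00456197 = 0.01597 M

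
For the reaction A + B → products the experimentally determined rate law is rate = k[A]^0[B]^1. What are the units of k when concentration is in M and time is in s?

s⁻¹

Step 1: Overall order = 0 + 1 = 1.
Step 2: rate has units M·s⁻¹; [A]^0[B]^1 has units M^1.
Step 3: k = rate/([A]^0[B]^1), so units of k = M^(1-1)·s⁻¹ = s⁻¹.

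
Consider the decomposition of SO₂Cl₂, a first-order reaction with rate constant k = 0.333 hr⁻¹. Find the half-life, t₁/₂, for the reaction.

2.082 hr

Step 1: For a first-order reaction, t₁/₂ = ln(2)/k
Step 2: t₁/₂ = ln(2)/0.333
Step 3: t₁/₂ = 0.6931/0.333 = 2.082 hr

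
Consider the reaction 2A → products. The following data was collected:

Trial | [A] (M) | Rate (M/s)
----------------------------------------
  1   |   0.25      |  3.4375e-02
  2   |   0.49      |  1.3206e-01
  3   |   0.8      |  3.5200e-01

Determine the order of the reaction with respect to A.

second order (2)

Step 1: Compare trials to find order n where rate₂/rate₁ = ([A]₂/[A]₁)^n
Step 2: rate₂/rate₁ = 1.3206e-01/3.4375e-02 = 3.842
Step 3: [A]₂/[A]₁ = 0.49/0.25 = 1.96
Step 4: n = ln(3.842)/ln(1.96) = 2.00 ≈ 2
Step 5: The reaction is second order in A.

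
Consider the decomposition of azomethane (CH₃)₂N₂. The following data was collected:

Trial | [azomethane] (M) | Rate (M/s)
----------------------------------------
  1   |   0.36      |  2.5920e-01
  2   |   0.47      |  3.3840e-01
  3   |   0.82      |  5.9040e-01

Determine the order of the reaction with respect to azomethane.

first order (1)

Step 1: Compare trials to find order n where rate₂/rate₁ = ([azomethane]₂/[azomethane]₁)^n
Step 2: rate₂/rate₁ = 3.3840e-01/2.5920e-01 = 1.306
Step 3: [azomethane]₂/[azomethane]₁ = 0.47/0.36 = 1.306
Step 4: n = ln(1.306)/ln(1.306) = 1.00 ≈ 1
Step 5: The reaction is first order in azomethane.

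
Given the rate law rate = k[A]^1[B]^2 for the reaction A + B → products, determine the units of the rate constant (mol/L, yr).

(mol/L)⁻²·yr⁻¹

Step 1: Overall order = 1 + 2 = 3.
Step 2: rate has units mol/L·yr⁻¹; [A]^1[B]^2 has units (mol/L)^3.
Step 3: k = rate/([A]^1[B]^2), so units of k = (mol/L)^(1-3)·yr⁻¹ = (mol/L)⁻²·yr⁻¹.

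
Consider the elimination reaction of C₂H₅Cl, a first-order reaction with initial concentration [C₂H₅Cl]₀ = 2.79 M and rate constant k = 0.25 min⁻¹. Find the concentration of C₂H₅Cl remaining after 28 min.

0.002544 M

Step 1: For a first-order reaction: [C₂H₅Cl] = [C₂H₅Cl]₀ × e^(-kt)
Step 2: [C₂H₅Cl] = 2.79 × e^(-0.25 × 28)
Step 3: [C₂H₅Cl] = 2.79 × e^(-7)
Step 4: [C₂H₅Cl] = 2.79 × 0.000911882 = 0.002544 M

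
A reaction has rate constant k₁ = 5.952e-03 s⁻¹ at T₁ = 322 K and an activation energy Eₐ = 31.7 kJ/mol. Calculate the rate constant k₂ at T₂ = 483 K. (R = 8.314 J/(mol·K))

3.082e-01 s⁻¹

Step 1: Use the two-temperature Arrhenius form: ln(k₂/k₁) = -Eₐ/R × (1/T₂ - 1/T₁)
Step 2: Convert Eₐ to J/mol: 31.7 kJ/mol = 31700 J/mol
Step 3: 1/T₂ - 1/T₁ = 1/483 - 1/322 = -1.035197e-03 K⁻¹
Step 4: ln(k₂/k₁) = -31700/8.314 × -1.035197e-03 = 3.94705
Step 5: k₂ = k₁ × exp(3.94705) = 5.952e-03 × 5.17824e+01 = 3.082e-01 s⁻¹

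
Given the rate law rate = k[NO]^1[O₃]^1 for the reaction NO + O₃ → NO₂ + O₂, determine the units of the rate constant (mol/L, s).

(mol/L)⁻¹·s⁻¹

Step 1: Overall order = 1 + 1 = 2.
Step 2: rate has units mol/L·s⁻¹; [NO]^1[O₃]^1 has units (mol/L)^2.
Step 3: k = rate/([NO]^1[O₃]^1), so units of k = (mol/L)^(1-2)·s⁻¹ = (mol/L)⁻¹·s⁻¹.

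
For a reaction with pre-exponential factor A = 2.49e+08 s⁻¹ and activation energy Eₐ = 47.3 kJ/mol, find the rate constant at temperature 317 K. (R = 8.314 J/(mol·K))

4.00e+00 s⁻¹

Step 1: Use the Arrhenius equation: k = A × exp(-Eₐ/RT)
Step 2: Convert Eₐ to J/mol: 47.3 kJ/mol = 47300 J/mol
Step 3: Calculate the exponent: -Eₐ/(RT) = -47300/(8.314 × 317) = -17.94700
Step 4: k = 2.49e+08 × exp(-17.94700)
Step 5: k = 2.49e+08 × 1.60589e-08 = 3.9987e+00 s⁻¹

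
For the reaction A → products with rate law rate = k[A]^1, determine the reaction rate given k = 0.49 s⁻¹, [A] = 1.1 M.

0.539 M/s

Step 1: Identify the rate law: rate = k[A]^1
Step 2: Substitute values: rate = 0.49 × (1.1)^1
Step 3: Calculate: rate = 0.49 × 1.1 = 0.539 M/s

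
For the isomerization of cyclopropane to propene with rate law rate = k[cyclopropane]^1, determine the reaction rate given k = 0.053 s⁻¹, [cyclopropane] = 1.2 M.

0.0636 M/s

Step 1: Identify the rate law: rate = k[cyclopropane]^1
Step 2: Substitute values: rate = 0.053 × (1.2)^1
Step 3: Calculate: rate = 0.053 × 1.2 = 0.0636 M/s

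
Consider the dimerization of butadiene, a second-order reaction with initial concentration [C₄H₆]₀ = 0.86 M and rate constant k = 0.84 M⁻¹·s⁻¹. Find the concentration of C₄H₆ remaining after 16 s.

0.06848 M

Step 1: For a second-order reaction: 1/[C₄H₆] = 1/[C₄H₆]₀ + kt
Step 2: 1/[C₄H₆] = 1/0.86 + 0.84 × 16
Step 3: 1/[C₄H₆] = 1.163 + 13.44 = 14.6
Step 4: [C₄H₆] = 1/14.6 = 0.06848 M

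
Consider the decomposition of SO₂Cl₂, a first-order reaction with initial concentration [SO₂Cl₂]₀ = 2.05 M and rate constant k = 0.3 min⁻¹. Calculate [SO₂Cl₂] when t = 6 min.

0.3389 M

Step 1: For a first-order reaction: [SO₂Cl₂] = [SO₂Cl₂]₀ × e^(-kt)
Step 2: [SO₂Cl₂] = 2.05 × e^(-0.3 × 6)
Step 3: [SO₂Cl₂] = 2.05 × e^(-1.8)
Step 4: [SO₂Cl₂] = 2.05 × 0.165299 = 0.3389 M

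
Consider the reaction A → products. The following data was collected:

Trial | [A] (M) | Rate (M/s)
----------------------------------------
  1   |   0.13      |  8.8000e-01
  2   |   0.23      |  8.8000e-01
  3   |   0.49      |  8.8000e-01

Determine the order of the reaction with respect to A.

zeroth order (0)

Step 1: Compare trials - when concentration changes, rate stays constant.
Step 2: rate₂/rate₁ = 8.8000e-01/8.8000e-01 = 1
Step 3: [A]₂/[A]₁ = 0.23/0.13 = 1.769
Step 4: Since rate ratio ≈ (conc ratio)^0, the reaction is zeroth order.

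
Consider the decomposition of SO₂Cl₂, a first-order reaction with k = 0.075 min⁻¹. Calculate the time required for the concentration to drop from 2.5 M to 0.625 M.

18.48 min

Step 1: For first-order: t = ln([SO₂Cl₂]₀/[SO₂Cl₂])/k
Step 2: t = ln(2.5/0.625)/0.075
Step 3: t = ln(4)/0.075
Step 4: t = 1.386/0.075 = 18.48 min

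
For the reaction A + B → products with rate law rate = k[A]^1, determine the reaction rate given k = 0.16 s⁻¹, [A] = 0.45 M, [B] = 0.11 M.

0.072 M/s

Step 1: The rate law is rate = k[A]^1
Step 2: Note that the rate does not depend on [B] (zero order in B).
Step 3: rate = 0.16 × (0.45)^1 = 0.072 M/s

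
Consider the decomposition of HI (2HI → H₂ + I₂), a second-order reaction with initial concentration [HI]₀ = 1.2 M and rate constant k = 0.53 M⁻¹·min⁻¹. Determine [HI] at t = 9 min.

0.1785 M

Step 1: For a second-order reaction: 1/[HI] = 1/[HI]₀ + kt
Step 2: 1/[HI] = 1/1.2 + 0.53 × 9
Step 3: 1/[HI] = 0.8333 + 4.77 = 5.603
Step 4: [HI] = 1/5.603 = 0.1785 M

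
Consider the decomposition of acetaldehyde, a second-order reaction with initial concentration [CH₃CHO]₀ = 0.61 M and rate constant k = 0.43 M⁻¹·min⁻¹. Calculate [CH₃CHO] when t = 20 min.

0.09766 M

Step 1: For a second-order reaction: 1/[CH₃CHO] = 1/[CH₃CHO]₀ + kt
Step 2: 1/[CH₃CHO] = 1/0.61 + 0.43 × 20
Step 3: 1/[CH₃CHO] = 1.639 + 8.6 = 10.24
Step 4: [CH₃CHO] = 1/10.24 = 0.09766 M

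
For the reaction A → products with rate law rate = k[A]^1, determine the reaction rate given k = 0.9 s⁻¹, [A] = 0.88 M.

0.792 M/s

Step 1: Identify the rate law: rate = k[A]^1
Step 2: Substitute values: rate = 0.9 × (0.88)^1
Step 3: Calculate: rate = 0.9 × 0.88 = 0.792 M/s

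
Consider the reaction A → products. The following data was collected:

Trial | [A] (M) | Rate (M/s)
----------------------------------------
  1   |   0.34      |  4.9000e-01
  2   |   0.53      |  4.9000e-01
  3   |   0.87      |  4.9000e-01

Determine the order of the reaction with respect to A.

zeroth order (0)

Step 1: Compare trials - when concentration changes, rate stays constant.
Step 2: rate₂/rate₁ = 4.9000e-01/4.9000e-01 = 1
Step 3: [A]₂/[A]₁ = 0.53/0.34 = 1.559
Step 4: Since rate ratio ≈ (conc ratio)^0, the reaction is zeroth order.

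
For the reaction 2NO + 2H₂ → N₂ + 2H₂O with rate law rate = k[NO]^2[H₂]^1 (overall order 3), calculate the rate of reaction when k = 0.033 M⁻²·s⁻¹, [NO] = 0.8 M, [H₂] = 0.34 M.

0.007181 M/s

Step 1: The rate law is rate = k[NO]^2[H₂]^1, overall order = 2+1 = 3
Step 2: Substitute values: rate = 0.033 × (0.8)^2 × (0.34)^1
Step 3: rate = 0.033 × 0.64 × 0.34 = 0.0071808 M/s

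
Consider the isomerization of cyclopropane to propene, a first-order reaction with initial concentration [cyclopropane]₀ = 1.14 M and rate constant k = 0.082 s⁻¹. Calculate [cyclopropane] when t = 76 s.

0.002241 M

Step 1: For a first-order reaction: [cyclopropane] = [cyclopropane]₀ × e^(-kt)
Step 2: [cyclopropane] = 1.14 × e^(-0.082 × 76)
Step 3: [cyclopropane] = 1.14 × e^(-6.232)
Step 4: [cyclopropane] = 1.14 × 0.00196552 = 0.002241 M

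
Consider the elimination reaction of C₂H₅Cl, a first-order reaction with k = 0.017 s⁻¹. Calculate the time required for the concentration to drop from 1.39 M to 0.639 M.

45.71 s

Step 1: For first-order: t = ln([C₂H₅Cl]₀/[C₂H₅Cl])/k
Step 2: t = ln(1.39/0.639)/0.017
Step 3: t = ln(2.175)/0.017
Step 4: t = 0.7772/0.017 = 45.71 s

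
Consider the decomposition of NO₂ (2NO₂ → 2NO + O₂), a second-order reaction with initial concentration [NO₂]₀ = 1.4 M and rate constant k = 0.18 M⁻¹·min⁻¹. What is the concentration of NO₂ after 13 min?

0.3274 M

Step 1: For a second-order reaction: 1/[NO₂] = 1/[NO₂]₀ + kt
Step 2: 1/[NO₂] = 1/1.4 + 0.18 × 13
Step 3: 1/[NO₂] = 0.7143 + 2.34 = 3.054
Step 4: [NO₂] = 1/3.054 = 0.3274 M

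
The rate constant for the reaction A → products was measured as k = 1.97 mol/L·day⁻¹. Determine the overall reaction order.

zeroth order (0)

Step 1: The units of k for an nth-order reaction are (concentration)^(1-n)·(time)⁻¹.
Step 2: Here k has units mol/L·day⁻¹, so the concentration exponent is 1.
Step 3: 1 - n = 1 ⇒ n = 0. The reaction is zeroth order.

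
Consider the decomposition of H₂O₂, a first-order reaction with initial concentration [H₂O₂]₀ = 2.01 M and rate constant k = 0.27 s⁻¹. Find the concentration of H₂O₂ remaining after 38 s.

7.036e-05 M

Step 1: For a first-order reaction: [H₂O₂] = [H₂O₂]₀ × e^(-kt)
Step 2: [H₂O₂] = 2.01 × e^(-0.27 × 38)
Step 3: [H₂O₂] = 2.01 × e^(-10.26)
Step 4: [H₂O₂] = 2.01 × 3.50057e-05 = 7.036e-05 M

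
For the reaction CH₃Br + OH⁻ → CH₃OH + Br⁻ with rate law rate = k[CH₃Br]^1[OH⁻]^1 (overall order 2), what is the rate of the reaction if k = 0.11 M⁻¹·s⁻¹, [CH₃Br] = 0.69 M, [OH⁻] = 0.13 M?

0.009867 M/s

Step 1: The rate law is rate = k[CH₃Br]^1[OH⁻]^1, overall order = 1+1 = 2
Step 2: Substitute values: rate = 0.11 × (0.69)^1 × (0.13)^1
Step 3: rate = 0.11 × 0.69 × 0.13 = 0.009867 M/s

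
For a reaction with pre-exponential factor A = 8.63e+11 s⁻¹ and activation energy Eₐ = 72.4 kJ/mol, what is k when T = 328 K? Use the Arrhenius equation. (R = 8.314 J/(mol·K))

2.55e+00 s⁻¹

Step 1: Use the Arrhenius equation: k = A × exp(-Eₐ/RT)
Step 2: Convert Eₐ to J/mol: 72.4 kJ/mol = 72400 J/mol
Step 3: Calculate the exponent: -Eₐ/(RT) = -72400/(8.314 × 328) = -26.54940
Step 4: k = 8.63e+11 × exp(-26.54940)
Step 5: k = 8.63e+11 × 2.94946e-12 = 2.5454e+00 s⁻¹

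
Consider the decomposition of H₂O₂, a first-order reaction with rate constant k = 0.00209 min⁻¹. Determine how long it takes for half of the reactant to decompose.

331.6 min

Step 1: For a first-order reaction, t₁/₂ = ln(2)/k
Step 2: t₁/₂ = ln(2)/0.00209
Step 3: t₁/₂ = 0.6931/0.00209 = 331.6 min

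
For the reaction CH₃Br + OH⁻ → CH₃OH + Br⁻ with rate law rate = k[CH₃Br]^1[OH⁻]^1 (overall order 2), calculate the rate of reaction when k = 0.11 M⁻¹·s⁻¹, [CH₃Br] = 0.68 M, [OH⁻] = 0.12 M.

0.008976 M/s

Step 1: The rate law is rate = k[CH₃Br]^1[OH⁻]^1, overall order = 1+1 = 2
Step 2: Substitute values: rate = 0.11 × (0.68)^1 × (0.12)^1
Step 3: rate = 0.11 × 0.68 × 0.12 = 0.008976 M/s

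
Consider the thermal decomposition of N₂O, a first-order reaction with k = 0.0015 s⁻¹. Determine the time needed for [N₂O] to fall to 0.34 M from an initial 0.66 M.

442.2 s

Step 1: For first-order: t = ln([N₂O]₀/[N₂O])/k
Step 2: t = ln(0.66/0.34)/0.0015
Step 3: t = ln(1.941)/0.0015
Step 4: t = 0.6633/0.0015 = 442.2 s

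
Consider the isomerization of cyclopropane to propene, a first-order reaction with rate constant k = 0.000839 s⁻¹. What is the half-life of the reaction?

826.2 s

Step 1: For a first-order reaction, t₁/₂ = ln(2)/k
Step 2: t₁/₂ = ln(2)/0.000839
Step 3: t₁/₂ = 0.6931/0.000839 = 826.2 s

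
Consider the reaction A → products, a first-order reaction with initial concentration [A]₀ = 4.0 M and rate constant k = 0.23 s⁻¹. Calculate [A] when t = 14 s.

0.1598 M

Step 1: For a first-order reaction: [A] = [A]₀ × e^(-kt)
Step 2: [A] = 4.0 × e^(-0.23 × 14)
Step 3: [A] = 4.0 × e^(-3.22)
Step 4: [A] = 4.0 × 0.0399551 = 0.1598 M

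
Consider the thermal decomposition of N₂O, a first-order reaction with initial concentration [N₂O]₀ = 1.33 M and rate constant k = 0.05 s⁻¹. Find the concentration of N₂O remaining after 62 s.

0.05992 M

Step 1: For a first-order reaction: [N₂O] = [N₂O]₀ × e^(-kt)
Step 2: [N₂O] = 1.33 × e^(-0.05 × 62)
Step 3: [N₂O] = 1.33 × e^(-3.1)
Step 4: [N₂O] = 1.33 × 0.0450492 = 0.05992 M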